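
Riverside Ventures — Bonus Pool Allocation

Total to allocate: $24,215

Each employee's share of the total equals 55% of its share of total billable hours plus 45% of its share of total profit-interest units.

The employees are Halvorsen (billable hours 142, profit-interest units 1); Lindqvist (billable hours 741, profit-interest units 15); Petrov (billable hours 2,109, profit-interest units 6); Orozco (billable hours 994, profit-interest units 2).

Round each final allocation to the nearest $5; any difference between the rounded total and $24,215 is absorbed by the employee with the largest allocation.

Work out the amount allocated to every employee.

Billable hours total 3,986; profit-interest units total 24.
Combined weights (55% billable hours + 45% profit-interest units): Halvorsen 0.0383; Lindqvist 0.3835; Petrov 0.4035; Orozco 0.1747.
Proportional shares: Halvorsen 928.49; Lindqvist 9,286.34; Petrov 9,770.90; Orozco 4,229.27.
After rounding ($5): Halvorsen $930; Lindqvist $9,285; Petrov $9,770; Orozco $4,230. Sum = $24,215.
Rounded total matches; no reconciliation needed.

Halvorsen: $930 · Lindqvist: $9,285 · Petrov: $9,770 · Orozco: $4,230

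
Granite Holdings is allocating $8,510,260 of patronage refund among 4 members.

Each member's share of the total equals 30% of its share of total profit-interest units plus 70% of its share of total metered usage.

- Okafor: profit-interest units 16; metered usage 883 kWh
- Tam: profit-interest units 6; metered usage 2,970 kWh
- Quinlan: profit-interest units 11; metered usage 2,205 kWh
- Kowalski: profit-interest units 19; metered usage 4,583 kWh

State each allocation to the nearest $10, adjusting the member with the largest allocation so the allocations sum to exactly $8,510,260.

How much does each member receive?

Okafor: $1,279,890 · Tam: $1,957,290 · Quinlan: $1,774,510 · Kowalski: $3,498,570

Totals — profit-interest units 52, metered usage 10,641.
Blended shares (30% profit-interest units + 70% metered usage): Okafor 0.1504; Tam 0.2300; Quinlan 0.2085; Kowalski 0.4111.
Unrounded shares: Okafor 1,279,894.92; Tam 1,957,289.67; Quinlan 1,774,505.76; Kowalski 3,498,569.65.
After rounding ($10): Okafor $1,279,890; Tam $1,957,290; Quinlan $1,774,510; Kowalski $3,498,570. Sum = $8,510,260.
No rounding difference to absorb.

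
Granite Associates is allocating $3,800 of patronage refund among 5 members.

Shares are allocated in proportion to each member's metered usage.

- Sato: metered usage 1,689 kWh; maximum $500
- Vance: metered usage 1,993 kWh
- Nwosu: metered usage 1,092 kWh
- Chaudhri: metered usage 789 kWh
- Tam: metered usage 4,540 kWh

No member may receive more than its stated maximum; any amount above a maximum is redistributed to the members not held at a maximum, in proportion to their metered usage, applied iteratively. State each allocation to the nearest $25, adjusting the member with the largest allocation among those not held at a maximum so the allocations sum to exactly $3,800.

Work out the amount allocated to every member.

Total metered usage = 10,103.
Pro-rata shares before constraints: Sato 635.28; Vance 749.62; Nwosu 410.73; Chaudhri 296.76; Tam 1,707.61.
Cap binds for Sato ($500); remaining pool $3,300 reallocated over remaining metered usage 8,414.
Redistributed shares: Vance 781.66 → $775; Nwosu 428.29 → $425; Chaudhri 309.45 → $300; Tam 1,780.60 → $1,775.
Rounding difference +$25 applied to Tam → $1,800.

Sato: $500 · Vance: $775 · Nwosu: $425 · Chaudhri: $300 · Tam: $1,800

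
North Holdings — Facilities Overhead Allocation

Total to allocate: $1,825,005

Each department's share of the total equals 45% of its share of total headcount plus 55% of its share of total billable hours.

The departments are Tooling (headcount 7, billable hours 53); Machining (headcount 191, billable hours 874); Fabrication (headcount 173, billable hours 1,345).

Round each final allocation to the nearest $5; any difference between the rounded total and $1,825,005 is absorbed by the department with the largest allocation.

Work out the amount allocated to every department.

Headcount total 371; billable hours total 2,272.
Combined weights (45% headcount + 55% billable hours): Tooling 0.0213; Machining 0.4432; Fabrication 0.5354.
Pro-rata amounts: Tooling 38,910.33; Machining 808,927.74; Fabrication 977,166.93.
At nearest $5: Tooling $38,910; Machining $808,930; Fabrication $977,165. Sum = $1,825,005.
Rounded total matches; no reconciliation needed.

Tooling: $38,910 | Machining: $808,930 | Fabrication: $977,165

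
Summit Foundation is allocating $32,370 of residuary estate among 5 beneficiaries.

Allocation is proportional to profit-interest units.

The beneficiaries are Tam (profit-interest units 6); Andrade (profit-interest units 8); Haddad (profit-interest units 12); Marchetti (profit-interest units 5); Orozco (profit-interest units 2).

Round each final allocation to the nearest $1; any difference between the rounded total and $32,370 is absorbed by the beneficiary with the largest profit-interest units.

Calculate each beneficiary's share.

Tam: $5,885 | Andrade: $7,847 | Haddad: $11,771 | Marchetti: $4,905 | Orozco: $1,962

Total profit-interest units = 6 + 8 + 12 + 5 + 2 = 33.
Unrounded shares: Tam 5,885.45; Andrade 7,847.27; Haddad 11,770.91; Marchetti 4,904.55; Orozco 1,961.82.
After rounding ($1): Tam $5,885; Andrade $7,847; Haddad $11,771; Marchetti $4,905; Orozco $1,962. Sum = $32,370.
Sum already equals the total — no adjustment.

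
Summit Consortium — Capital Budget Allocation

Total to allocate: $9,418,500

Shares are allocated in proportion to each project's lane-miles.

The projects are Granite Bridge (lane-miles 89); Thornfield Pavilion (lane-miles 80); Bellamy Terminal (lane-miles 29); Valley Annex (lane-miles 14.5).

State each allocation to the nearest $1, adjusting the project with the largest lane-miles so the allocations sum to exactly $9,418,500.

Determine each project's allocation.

Combined lane-miles = 89 + 80 + 29 + 14.5 = 212.5.
Proportional shares: Granite Bridge 3,944,689.41; Thornfield Pavilion 3,545,788.24; Bellamy Terminal 1,285,348.24; Valley Annex 642,674.12.
Rounded to nearest $1: Granite Bridge $3,944,689; Thornfield Pavilion $3,545,788; Bellamy Terminal $1,285,348; Valley Annex $642,674. Sum = $9,418,499.
Difference $9,418,500 − $9,418,499 = +$1 applied to largest lane-miles (Granite Bridge): Granite Bridge becomes $3,944,690.

Granite Bridge: $3,944,690 · Thornfield Pavilion: $3,545,788 · Bellamy Terminal: $1,285,348 · Valley Annex: $642,674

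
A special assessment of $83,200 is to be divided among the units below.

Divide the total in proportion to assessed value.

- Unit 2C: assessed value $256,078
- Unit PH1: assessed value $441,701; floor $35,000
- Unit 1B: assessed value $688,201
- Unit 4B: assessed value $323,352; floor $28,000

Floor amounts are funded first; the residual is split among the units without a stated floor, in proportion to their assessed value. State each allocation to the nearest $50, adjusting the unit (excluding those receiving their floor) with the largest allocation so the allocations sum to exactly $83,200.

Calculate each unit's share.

Guaranteed amounts: Unit PH1 $35,000; Unit 4B $28,000. Residual $20,200.
Residual split over remaining assessed value 944,279: Unit 2C 5,478.02 → $5,500; Unit 1B 14,721.98 → $14,700.

Unit 2C: $5,500; Unit PH1: $35,000; Unit 1B: $14,700; Unit 4B: $28,000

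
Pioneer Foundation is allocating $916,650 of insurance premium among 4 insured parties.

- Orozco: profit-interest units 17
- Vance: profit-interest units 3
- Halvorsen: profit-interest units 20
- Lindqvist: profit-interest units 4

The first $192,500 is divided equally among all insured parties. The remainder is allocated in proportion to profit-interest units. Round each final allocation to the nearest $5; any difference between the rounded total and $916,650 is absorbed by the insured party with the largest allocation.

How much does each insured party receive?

Orozco: $327,910 | Vance: $97,500 | Halvorsen: $377,285 | Lindqvist: $113,955

First tranche $192,500 split equally: $48,125 each.
Remainder $724,150 by profit-interest units (total 44): Orozco 279,785.23 → $279,785; Vance 49,373.86 → $49,375; Halvorsen 329,159.09 → $329,160; Lindqvist 65,831.82 → $65,830.
Totals: Orozco $48,125 + $279,785 = $327,910; Vance $48,125 + $49,375 = $97,500; Halvorsen $48,125 + $329,160 = $377,285; Lindqvist $48,125 + $65,830 = $113,955.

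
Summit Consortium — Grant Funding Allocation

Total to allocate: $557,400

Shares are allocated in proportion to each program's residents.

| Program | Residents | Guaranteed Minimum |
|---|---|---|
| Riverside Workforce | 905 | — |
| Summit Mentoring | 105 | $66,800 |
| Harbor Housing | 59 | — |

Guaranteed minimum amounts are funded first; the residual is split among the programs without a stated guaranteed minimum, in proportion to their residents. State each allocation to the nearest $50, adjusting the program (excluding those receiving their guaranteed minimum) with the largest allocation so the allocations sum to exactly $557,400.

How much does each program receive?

Fund the minimums — Summit Mentoring $66,800. Residual $490,600.
Residual split over remaining residents 964: Riverside Workforce 460,573.65 → $460,550; Harbor Housing 30,026.35 → $30,050.

Riverside Workforce: $460,550; Summit Mentoring: $66,800; Harbor Housing: $30,050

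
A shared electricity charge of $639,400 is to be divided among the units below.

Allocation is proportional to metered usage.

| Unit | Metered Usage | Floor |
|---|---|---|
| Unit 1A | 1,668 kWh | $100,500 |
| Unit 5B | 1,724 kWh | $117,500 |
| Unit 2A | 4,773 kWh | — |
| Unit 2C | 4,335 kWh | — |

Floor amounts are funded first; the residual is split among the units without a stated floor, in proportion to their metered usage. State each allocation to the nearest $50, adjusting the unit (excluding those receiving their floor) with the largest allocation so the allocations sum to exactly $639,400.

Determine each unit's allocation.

Unit 1A: $100,500; Unit 5B: $117,500; Unit 2A: $220,850; Unit 2C: $200,550

Fund the minimums — Unit 1A $100,500; Unit 5B $117,500. Balance $421,400.
Balance split over remaining metered usage 9,108: Unit 2A 220,832.48 → $220,850; Unit 2C 200,567.52 → $200,550.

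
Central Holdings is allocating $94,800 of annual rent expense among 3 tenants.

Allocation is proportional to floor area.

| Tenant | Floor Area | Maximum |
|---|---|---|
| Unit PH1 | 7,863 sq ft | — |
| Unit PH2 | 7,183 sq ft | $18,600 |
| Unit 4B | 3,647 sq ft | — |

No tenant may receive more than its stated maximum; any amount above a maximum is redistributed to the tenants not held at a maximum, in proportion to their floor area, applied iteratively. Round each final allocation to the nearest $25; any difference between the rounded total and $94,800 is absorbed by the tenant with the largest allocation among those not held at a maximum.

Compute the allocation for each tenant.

Combined floor area = 18,693.
Pro-rata shares before constraints: Unit PH1 39,876.55; Unit PH2 36,427.99; Unit 4B 18,495.46.
Capped: Unit PH2 ($18,600); balance $76,200 reallocated over remaining floor area 11,510.
Remaining shares: Unit PH1 52,055.66 → $52,050; Unit 4B 24,144.34 → $24,150.

Unit PH1: $52,050; Unit PH2: $18,600; Unit 4B: $24,150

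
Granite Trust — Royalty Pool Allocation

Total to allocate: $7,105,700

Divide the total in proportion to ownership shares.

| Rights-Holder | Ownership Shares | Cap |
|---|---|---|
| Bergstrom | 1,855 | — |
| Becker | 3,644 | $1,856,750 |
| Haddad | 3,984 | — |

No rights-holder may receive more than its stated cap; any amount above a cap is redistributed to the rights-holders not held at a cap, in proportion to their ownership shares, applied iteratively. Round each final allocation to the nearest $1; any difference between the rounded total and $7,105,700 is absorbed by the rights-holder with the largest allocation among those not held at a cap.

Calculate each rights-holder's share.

Combined ownership shares = 9,483.
Unconstrained shares: Bergstrom 1,389,968.73; Becker 2,730,483.05; Haddad 2,985,248.21.
Held at cap: Becker ($1,856,750); balance $5,248,950 reallocated over remaining ownership shares 5,839.
Remaining shares: Bergstrom 1,667,546.20 → $1,667,546; Haddad 3,581,403.80 → $3,581,404.

Bergstrom: $1,667,546; Becker: $1,856,750; Haddad: $3,581,404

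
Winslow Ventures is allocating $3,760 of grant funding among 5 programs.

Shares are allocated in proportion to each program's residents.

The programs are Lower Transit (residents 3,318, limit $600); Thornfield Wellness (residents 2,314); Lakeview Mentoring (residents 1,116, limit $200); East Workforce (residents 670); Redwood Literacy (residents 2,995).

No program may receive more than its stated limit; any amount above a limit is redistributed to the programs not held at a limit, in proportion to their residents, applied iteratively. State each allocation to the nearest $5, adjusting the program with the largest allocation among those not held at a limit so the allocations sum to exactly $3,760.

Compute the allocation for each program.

Lower Transit: $600; Thornfield Wellness: $1,145; Lakeview Mentoring: $200; East Workforce: $330; Redwood Literacy: $1,485

Combined residents = 10,413.
Proportional shares (ignoring caps): Lower Transit 1,198.09; Thornfield Wellness 835.56; Lakeview Mentoring 402.97; East Workforce 241.93; Redwood Literacy 1,081.46.
Capped: Lower Transit ($600), Lakeview Mentoring ($200); balance $2,960 reallocated over remaining residents 5,979.
Shares after redistribution: Thornfield Wellness 1,145.58 → $1,145; East Workforce 331.69 → $330; Redwood Literacy 1,482.72 → $1,485.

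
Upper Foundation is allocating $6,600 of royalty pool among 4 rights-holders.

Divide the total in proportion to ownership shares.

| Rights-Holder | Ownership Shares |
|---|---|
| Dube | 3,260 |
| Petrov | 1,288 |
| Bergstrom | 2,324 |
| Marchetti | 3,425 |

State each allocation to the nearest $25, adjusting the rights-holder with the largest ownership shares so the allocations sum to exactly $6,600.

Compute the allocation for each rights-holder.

Dube: $2,100 | Petrov: $825 | Bergstrom: $1,500 | Marchetti: $2,175

Ownership shares total: 10,297.
Unrounded shares: Dube 3,260/10,297 × $6,600 = 2,089.54; Petrov 1,288/10,297 × $6,600 = 825.56; Bergstrom 2,324/10,297 × $6,600 = 1,489.60; Marchetti 3,425/10,297 × $6,600 = 2,195.30.
After rounding ($25): Dube $2,100; Petrov $825; Bergstrom $1,500; Marchetti $2,200. Sum = $6,625.
Difference $6,600 − $6,625 = −$25 applied to largest ownership shares (Marchetti): Marchetti becomes $2,175.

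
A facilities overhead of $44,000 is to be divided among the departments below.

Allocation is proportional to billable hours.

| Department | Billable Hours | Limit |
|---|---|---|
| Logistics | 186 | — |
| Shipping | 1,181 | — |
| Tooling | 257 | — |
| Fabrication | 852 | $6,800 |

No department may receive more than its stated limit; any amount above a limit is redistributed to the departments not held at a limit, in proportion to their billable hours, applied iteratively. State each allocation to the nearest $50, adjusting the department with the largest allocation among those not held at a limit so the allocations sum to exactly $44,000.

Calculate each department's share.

Logistics: $4,250 | Shipping: $27,050 | Tooling: $5,900 | Fabrication: $6,800

Total billable hours = 2,476.
Unconstrained shares: Logistics 3,305.33; Shipping 20,987.08; Tooling 4,567.04; Fabrication 15,140.55.
Capped: Fabrication ($6,800); residual $37,200 reallocated over remaining billable hours 1,624.
Shares after redistribution: Logistics 4,260.59 → $4,250; Shipping 27,052.46 → $27,050; Tooling 5,886.95 → $5,900.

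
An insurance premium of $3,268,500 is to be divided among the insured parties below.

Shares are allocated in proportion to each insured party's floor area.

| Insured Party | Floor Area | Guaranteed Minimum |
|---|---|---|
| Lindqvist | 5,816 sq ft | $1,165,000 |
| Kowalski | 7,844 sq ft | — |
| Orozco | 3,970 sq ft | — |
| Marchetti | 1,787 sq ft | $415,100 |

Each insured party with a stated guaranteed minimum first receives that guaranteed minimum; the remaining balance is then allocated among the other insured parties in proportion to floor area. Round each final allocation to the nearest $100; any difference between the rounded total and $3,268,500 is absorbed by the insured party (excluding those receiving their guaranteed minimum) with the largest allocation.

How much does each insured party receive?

Minimums first: Lindqvist $1,165,000; Marchetti $415,100. Balance $1,688,400.
Balance split over remaining floor area 11,814: Kowalski 1,121,026.71 → $1,121,000; Orozco 567,373.29 → $567,400.

Lindqvist: $1,165,000 · Kowalski: $1,121,000 · Orozco: $567,400 · Marchetti: $415,100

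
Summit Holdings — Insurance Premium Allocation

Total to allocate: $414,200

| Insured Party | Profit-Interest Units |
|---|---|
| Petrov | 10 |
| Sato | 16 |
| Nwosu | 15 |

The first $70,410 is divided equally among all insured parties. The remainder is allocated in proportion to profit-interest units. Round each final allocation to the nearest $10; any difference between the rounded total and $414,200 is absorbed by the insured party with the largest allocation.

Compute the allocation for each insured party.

Petrov: $107,320; Sato: $157,630; Nwosu: $149,250

$70,410 shared equally gives $23,470 per insured party.
Remainder $343,790 by profit-interest units (total 41): Petrov 83,851.22 → $83,850; Sato 134,161.95 → $134,160; Nwosu 125,776.83 → $125,780.
Totals: Petrov $23,470 + $83,850 = $107,320; Sato $23,470 + $134,160 = $157,630; Nwosu $23,470 + $125,780 = $149,250.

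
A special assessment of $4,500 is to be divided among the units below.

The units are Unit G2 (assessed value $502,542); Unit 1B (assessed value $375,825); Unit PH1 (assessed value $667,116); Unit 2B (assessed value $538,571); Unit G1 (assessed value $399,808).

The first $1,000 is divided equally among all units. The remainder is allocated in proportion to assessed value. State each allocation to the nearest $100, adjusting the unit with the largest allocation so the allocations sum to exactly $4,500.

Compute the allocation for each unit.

Unit G2: $900; Unit 1B: $700; Unit PH1: $1,100; Unit 2B: $1,000; Unit G1: $800

First tranche $1,000 split equally: $200 each.
Remainder $3,500 by assessed value (total 2,483,862): Unit G2 708.13 → $700; Unit 1B 529.57 → $500; Unit PH1 940.03 → $900; Unit 2B 758.90 → $800; Unit G1 563.37 → $600.
Totals: Unit G2 $200 + $700 = $900; Unit 1B $200 + $500 = $700; Unit PH1 $200 + $900 = $1,100; Unit 2B $200 + $800 = $1,000; Unit G1 $200 + $600 = $800.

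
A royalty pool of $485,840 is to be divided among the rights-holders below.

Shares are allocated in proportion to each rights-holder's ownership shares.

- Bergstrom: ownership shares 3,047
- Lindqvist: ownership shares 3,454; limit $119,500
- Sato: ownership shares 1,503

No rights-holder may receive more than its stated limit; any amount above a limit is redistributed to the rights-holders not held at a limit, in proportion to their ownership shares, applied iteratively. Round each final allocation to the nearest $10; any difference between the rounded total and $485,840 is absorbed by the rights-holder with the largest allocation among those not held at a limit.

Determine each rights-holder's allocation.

Sum of ownership shares: 8,004.
Pro-rata shares before constraints: Bergstrom 184,951.83; Lindqvist 209,656.59; Sato 91,231.57.
Held at cap: Lindqvist ($119,500); balance $366,340 reallocated over remaining ownership shares 4,550.
Redistributed shares: Bergstrom 245,327.03 → $245,330; Sato 121,012.97 → $121,010.

Bergstrom: $245,330 | Lindqvist: $119,500 | Sato: $121,010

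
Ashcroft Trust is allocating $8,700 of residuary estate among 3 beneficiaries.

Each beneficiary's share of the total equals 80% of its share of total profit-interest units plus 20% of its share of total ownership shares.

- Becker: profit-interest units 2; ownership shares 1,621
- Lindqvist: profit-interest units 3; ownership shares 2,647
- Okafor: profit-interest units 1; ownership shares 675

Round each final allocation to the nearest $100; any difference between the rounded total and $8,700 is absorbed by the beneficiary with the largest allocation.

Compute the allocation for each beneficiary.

Totals — profit-interest units 6, ownership shares 4,943.
Blended shares (80% profit-interest units + 20% ownership shares): Becker 0.3323; Lindqvist 0.5071; Okafor 0.1606.
Pro-rata amounts: Becker 2,890.61; Lindqvist 4,411.78; Okafor 1,397.61.
At nearest $100: Becker $2,900; Lindqvist $4,400; Okafor $1,400. Sum = $8,700.
Rounded total matches; no reconciliation needed.

Becker: $2,900 · Lindqvist: $4,400 · Okafor: $1,400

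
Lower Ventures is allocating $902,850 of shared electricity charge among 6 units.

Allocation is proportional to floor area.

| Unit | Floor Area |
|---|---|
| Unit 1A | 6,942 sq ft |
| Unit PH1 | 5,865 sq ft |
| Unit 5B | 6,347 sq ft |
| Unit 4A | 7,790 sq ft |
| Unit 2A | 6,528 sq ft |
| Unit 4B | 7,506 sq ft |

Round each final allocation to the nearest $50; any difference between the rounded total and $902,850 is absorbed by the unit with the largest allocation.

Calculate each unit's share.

Combined floor area = 40,978.
Proportional shares: Unit 1A 6,942/40,978 × $902,850 = 152,949.99; Unit PH1 5,865/40,978 × $902,850 = 129,220.93; Unit 5B 6,347/40,978 × $902,850 = 139,840.62; Unit 4A 7,790/40,978 × $902,850 = 171,633.60; Unit 2A 6,528/40,978 × $902,850 = 143,828.51; Unit 4B 7,506/40,978 × $902,850 = 165,376.35.
After rounding ($50): Unit 1A $152,950; Unit PH1 $129,200; Unit 5B $139,850; Unit 4A $171,650; Unit 2A $143,850; Unit 4B $165,400. Sum = $902,900.
Difference $902,850 − $902,900 = −$50 applied to largest allocation (Unit 4A): Unit 4A becomes $171,600.

Unit 1A: $152,950; Unit PH1: $129,200; Unit 5B: $139,850; Unit 4A: $171,600; Unit 2A: $143,850; Unit 4B: $165,400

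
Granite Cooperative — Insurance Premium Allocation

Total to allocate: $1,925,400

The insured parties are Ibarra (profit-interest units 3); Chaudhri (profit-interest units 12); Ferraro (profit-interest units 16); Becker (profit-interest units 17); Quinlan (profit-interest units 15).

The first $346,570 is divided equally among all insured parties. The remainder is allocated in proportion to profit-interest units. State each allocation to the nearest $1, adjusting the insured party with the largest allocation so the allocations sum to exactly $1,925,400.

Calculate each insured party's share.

Ibarra: $144,496; Chaudhri: $370,044; Ferraro: $470,287; Becker: $495,347; Quinlan: $445,226

First tranche $346,570 split equally: $69,314 each.
Remainder $1,578,830 by profit-interest units (total 63): Ibarra 75,182.38 → $75,182; Chaudhri 300,729.52 → $300,730; Ferraro 400,972.70 → $400,973; Becker 426,033.49 → $426,033; Quinlan 375,911.90 → $375,912.
Totals: Ibarra $69,314 + $75,182 = $144,496; Chaudhri $69,314 + $300,730 = $370,044; Ferraro $69,314 + $400,973 = $470,287; Becker $69,314 + $426,033 = $495,347; Quinlan $69,314 + $375,912 = $445,226.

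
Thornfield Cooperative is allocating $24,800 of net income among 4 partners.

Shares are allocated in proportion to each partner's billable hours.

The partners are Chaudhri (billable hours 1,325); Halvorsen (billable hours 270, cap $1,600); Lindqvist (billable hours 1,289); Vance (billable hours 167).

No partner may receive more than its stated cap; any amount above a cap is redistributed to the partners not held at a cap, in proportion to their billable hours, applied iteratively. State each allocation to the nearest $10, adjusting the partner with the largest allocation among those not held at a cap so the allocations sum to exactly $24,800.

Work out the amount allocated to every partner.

Billable hours total: 3,051.
Pro-rata shares before constraints: Chaudhri 10,770.24; Halvorsen 2,194.69; Lindqvist 10,477.61; Vance 1,357.46.
Capped: Halvorsen ($1,600); balance $23,200 reallocated over remaining billable hours 2,781.
Shares after redistribution: Chaudhri 11,053.58 → $11,050; Lindqvist 10,753.25 → $10,750; Vance 1,393.17 → $1,390.
Rounding difference +$10 applied to Chaudhri → $11,060.

Chaudhri: $11,060; Halvorsen: $1,600; Lindqvist: $10,750; Vance: $1,390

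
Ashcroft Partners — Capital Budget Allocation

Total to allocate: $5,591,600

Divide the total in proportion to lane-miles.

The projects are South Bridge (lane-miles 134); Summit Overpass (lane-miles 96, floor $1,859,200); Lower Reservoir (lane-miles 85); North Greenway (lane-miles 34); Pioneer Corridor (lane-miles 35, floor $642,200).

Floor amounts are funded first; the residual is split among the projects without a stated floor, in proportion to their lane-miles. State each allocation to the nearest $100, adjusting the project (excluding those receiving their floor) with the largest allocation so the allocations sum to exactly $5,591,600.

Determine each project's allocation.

South Bridge: $1,636,700; Summit Overpass: $1,859,200; Lower Reservoir: $1,038,200; North Greenway: $415,300; Pioneer Corridor: $642,200

Minimums first: Summit Overpass $1,859,200; Pioneer Corridor $642,200. Residual $3,090,200.
Residual split over remaining lane-miles 253: South Bridge 1,636,706.72 → $1,636,700; Lower Reservoir 1,038,209.49 → $1,038,200; North Greenway 415,283.79 → $415,300.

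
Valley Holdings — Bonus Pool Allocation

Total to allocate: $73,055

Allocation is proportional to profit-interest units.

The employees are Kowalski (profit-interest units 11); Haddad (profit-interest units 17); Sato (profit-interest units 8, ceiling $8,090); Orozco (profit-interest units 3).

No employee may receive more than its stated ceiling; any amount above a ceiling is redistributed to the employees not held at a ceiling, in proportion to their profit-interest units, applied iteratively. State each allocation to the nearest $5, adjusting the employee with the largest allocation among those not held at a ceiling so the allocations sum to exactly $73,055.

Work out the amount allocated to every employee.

Kowalski: $23,050 · Haddad: $35,630 · Sato: $8,090 · Orozco: $6,285

Total profit-interest units = 39.
Unconstrained shares: Kowalski 20,605.26; Haddad 31,844.49; Sato 14,985.64; Orozco 5,619.62.
Cap binds for Sato ($8,090); residual $64,965 reallocated over remaining profit-interest units 31.
Shares after redistribution: Kowalski 23,052.10 → $23,050; Haddad 35,625.97 → $35,625; Orozco 6,286.94 → $6,285.
Rounding difference +$5 applied to Haddad → $35,630.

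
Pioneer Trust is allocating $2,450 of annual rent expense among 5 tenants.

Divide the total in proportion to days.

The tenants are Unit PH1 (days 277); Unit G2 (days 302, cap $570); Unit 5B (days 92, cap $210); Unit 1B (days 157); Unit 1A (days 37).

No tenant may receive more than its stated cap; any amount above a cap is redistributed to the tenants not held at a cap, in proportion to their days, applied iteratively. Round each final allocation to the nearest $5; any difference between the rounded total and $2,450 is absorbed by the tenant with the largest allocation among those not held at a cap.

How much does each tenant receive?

Unit PH1: $985 · Unit G2: $570 · Unit 5B: $210 · Unit 1B: $555 · Unit 1A: $130

Combined days = 865.
Pro-rata shares before constraints: Unit PH1 784.57; Unit G2 855.38; Unit 5B 260.58; Unit 1B 444.68; Unit 1A 104.80.
Capped: Unit G2 ($570), Unit 5B ($210); remaining pool $1,670 reallocated over remaining days 471.
Remaining shares: Unit PH1 982.14 → $980; Unit 1B 556.67 → $555; Unit 1A 131.19 → $130.
Rounding difference +$5 applied to Unit PH1 → $985.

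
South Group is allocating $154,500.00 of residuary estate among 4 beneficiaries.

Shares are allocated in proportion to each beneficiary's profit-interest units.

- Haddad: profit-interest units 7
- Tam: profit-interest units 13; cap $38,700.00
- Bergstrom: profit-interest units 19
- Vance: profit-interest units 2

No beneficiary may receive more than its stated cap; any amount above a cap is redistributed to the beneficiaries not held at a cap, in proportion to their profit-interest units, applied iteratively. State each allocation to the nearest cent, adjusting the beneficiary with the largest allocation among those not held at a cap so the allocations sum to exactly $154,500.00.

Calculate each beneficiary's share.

Haddad: $28,950.00; Tam: $38,700.00; Bergstrom: $78,578.57; Vance: $8,271.43

Sum of profit-interest units: 41.
Pro-rata shares before constraints: Haddad 26,378.0488; Tam 48,987.8049; Bergstrom 71,597.5610; Vance 7,536.5854.
Cap binds for Tam ($38,700.00); residual $115,800.00 reallocated over remaining profit-interest units 28.
Redistributed shares: Haddad 28,950.0000 → $28,950.00; Bergstrom 78,578.5714 → $78,578.57; Vance 8,271.4286 → $8,271.43.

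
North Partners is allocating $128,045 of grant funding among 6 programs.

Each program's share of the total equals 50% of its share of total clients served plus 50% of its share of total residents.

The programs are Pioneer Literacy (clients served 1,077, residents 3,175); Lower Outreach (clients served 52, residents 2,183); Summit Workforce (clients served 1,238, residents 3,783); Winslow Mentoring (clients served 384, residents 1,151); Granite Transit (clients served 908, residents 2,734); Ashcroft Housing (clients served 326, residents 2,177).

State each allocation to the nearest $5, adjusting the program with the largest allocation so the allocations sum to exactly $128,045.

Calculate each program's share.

Totals — clients served 3,985, residents 15,203.
Composite weights (50% clients served + 50% residents): Pioneer Literacy 0.2396; Lower Outreach 0.0783; Summit Workforce 0.2797; Winslow Mentoring 0.0860; Granite Transit 0.2038; Ashcroft Housing 0.1125.
Pro-rata amounts: Pioneer Literacy 30,673.43; Lower Outreach 10,028.42; Summit Workforce 35,820.43; Winslow Mentoring 11,016.36; Granite Transit 26,101.17; Ashcroft Housing 14,405.20.
Rounded to nearest $5: Pioneer Literacy $30,675; Lower Outreach $10,030; Summit Workforce $35,820; Winslow Mentoring $11,015; Granite Transit $26,100; Ashcroft Housing $14,405. Sum = $128,045.
Sum already equals the total — no adjustment.

Pioneer Literacy: $30,675; Lower Outreach: $10,030; Summit Workforce: $35,820; Winslow Mentoring: $11,015; Granite Transit: $26,100; Ashcroft Housing: $14,405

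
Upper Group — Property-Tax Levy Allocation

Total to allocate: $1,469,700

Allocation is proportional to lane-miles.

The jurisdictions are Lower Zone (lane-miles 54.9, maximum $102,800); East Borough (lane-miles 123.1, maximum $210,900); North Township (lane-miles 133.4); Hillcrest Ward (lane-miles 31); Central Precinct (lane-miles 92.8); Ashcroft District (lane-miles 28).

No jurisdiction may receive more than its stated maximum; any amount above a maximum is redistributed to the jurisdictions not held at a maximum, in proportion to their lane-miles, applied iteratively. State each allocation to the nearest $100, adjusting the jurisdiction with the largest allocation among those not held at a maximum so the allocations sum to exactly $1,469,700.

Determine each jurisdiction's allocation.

Lower Zone: $102,800 | East Borough: $210,900 | North Township: $540,700 | Hillcrest Ward: $125,700 | Central Precinct: $376,100 | Ashcroft District: $113,500

Combined lane-miles = 463.2.
Proportional shares (ignoring caps): Lower Zone 174,193.72; East Borough 390,587.37; North Township 423,268.52; Hillcrest Ward 98,360.75; Central Precinct 294,447.67; Ashcroft District 88,841.97.
Cap binds for Lower Zone ($102,800), East Borough ($210,900); balance $1,156,000 reallocated over remaining lane-miles 285.2.
Redistributed shares: North Township 540,709.68 → $540,700; Hillcrest Ward 125,652.17 → $125,700; Central Precinct 376,145.86 → $376,100; Ashcroft District 113,492.29 → $113,500.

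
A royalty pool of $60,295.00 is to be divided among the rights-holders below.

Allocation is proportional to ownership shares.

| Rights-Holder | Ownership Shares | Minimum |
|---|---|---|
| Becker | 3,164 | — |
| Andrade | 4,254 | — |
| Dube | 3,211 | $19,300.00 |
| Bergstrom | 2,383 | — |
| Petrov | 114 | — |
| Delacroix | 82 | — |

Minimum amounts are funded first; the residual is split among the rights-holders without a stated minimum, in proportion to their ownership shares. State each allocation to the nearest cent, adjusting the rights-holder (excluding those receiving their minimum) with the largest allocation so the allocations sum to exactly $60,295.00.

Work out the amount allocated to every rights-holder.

Guaranteed amounts: Dube $19,300.00. Remaining pool $40,995.00.
Remaining pool split over remaining ownership shares 9,997: Becker 12,974.7104 → $12,974.71; Andrade 17,444.5064 → $17,444.51; Bergstrom 9,772.0401 → $9,772.04; Petrov 467.4832 → $467.48; Delacroix 336.2599 → $336.26.

Becker: $12,974.71; Andrade: $17,444.51; Dube: $19,300.00; Bergstrom: $9,772.04; Petrov: $467.48; Delacroix: $336.26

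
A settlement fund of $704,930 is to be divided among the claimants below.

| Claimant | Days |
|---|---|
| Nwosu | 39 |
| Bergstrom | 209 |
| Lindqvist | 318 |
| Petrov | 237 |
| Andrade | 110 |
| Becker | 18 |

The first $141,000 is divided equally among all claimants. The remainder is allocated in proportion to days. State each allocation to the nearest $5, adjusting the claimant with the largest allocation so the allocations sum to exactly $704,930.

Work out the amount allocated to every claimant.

Nwosu: $47,125 · Bergstrom: $150,095 · Lindqvist: $216,120 · Petrov: $167,055 · Andrade: $90,130 · Becker: $34,405

Equal tier: $141,000 ÷ 6 = $23,500 apiece.
Remainder $563,930 by days (total 931): Nwosu 23,623.28 → $23,625; Bergstrom 126,596.53 → $126,595; Lindqvist 192,620.56 → $192,620; Petrov 143,556.83 → $143,555; Andrade 66,629.75 → $66,630; Becker 10,903.05 → $10,905.
Totals: Nwosu $23,500 + $23,625 = $47,125; Bergstrom $23,500 + $126,595 = $150,095; Lindqvist $23,500 + $192,620 = $216,120; Petrov $23,500 + $143,555 = $167,055; Andrade $23,500 + $66,630 = $90,130; Becker $23,500 + $10,905 = $34,405.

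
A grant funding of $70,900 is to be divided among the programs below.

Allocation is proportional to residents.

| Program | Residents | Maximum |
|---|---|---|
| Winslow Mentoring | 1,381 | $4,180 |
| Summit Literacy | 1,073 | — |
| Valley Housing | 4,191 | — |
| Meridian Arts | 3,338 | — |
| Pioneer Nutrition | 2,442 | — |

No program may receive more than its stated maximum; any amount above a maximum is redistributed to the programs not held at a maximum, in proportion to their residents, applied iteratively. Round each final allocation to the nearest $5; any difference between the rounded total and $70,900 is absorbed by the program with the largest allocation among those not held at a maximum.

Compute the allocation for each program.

Combined residents = 12,425.
Proportional shares (ignoring caps): Winslow Mentoring 7,880.31; Summit Literacy 6,122.79; Valley Housing 23,914.84; Meridian Arts 19,047.42; Pioneer Nutrition 13,934.63.
Cap binds for Winslow Mentoring ($4,180); balance $66,720 reallocated over remaining residents 11,044.
Remaining shares: Summit Literacy 6,482.30 → $6,480; Valley Housing 25,319.04 → $25,320; Meridian Arts 20,165.82 → $20,165; Pioneer Nutrition 14,752.83 → $14,755.

Winslow Mentoring: $4,180 · Summit Literacy: $6,480 · Valley Housing: $25,320 · Meridian Arts: $20,165 · Pioneer Nutrition: $14,755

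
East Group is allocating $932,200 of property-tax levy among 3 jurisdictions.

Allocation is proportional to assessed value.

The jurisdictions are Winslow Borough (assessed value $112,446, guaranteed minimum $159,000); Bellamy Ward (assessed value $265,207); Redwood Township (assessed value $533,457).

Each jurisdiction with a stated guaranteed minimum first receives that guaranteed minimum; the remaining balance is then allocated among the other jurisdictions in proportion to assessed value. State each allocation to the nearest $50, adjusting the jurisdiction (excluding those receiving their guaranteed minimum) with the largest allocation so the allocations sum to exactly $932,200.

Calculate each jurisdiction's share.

Winslow Borough: $159,000 | Bellamy Ward: $256,750 | Redwood Township: $516,450

Guaranteed amounts: Winslow Borough $159,000. Balance $773,200.
Balance split over remaining assessed value 798,664: Bellamy Ward 256,751.34 → $256,750; Redwood Township 516,448.66 → $516,450.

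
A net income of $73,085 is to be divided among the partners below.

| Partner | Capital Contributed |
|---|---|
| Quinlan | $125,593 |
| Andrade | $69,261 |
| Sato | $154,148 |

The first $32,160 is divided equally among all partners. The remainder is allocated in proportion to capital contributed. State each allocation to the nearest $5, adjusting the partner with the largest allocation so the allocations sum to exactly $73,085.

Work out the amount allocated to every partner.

Quinlan: $25,445; Andrade: $18,840; Sato: $28,800

Equal tier: $32,160 ÷ 3 = $10,720 apiece.
Remainder $40,925 by capital contributed (total 349,002): Quinlan 14,727.40 → $14,725; Andrade 8,121.75 → $8,120; Sato 18,075.85 → $18,075.
Rounding difference +$5 on remainder applied to Sato.
Totals: Quinlan $10,720 + $14,725 = $25,445; Andrade $10,720 + $8,120 = $18,840; Sato $10,720 + $18,080 = $28,800.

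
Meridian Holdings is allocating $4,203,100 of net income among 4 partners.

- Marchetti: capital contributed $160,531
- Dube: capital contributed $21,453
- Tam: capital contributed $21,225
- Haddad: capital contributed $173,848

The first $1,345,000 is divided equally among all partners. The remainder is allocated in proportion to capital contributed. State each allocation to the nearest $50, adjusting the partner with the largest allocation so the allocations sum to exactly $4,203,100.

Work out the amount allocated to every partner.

Equal tier: $1,345,000 ÷ 4 = $336,250 apiece.
Remainder $2,858,100 by capital contributed (total 377,057): Marchetti 1,216,828.36 → $1,216,850; Dube 162,614.19 → $162,600; Tam 160,885.95 → $160,900; Haddad 1,317,771.50 → $1,317,750.
Totals: Marchetti $336,250 + $1,216,850 = $1,553,100; Dube $336,250 + $162,600 = $498,850; Tam $336,250 + $160,900 = $497,150; Haddad $336,250 + $1,317,750 = $1,654,000.

Marchetti: $1,553,100 | Dube: $498,850 | Tam: $497,150 | Haddad: $1,654,000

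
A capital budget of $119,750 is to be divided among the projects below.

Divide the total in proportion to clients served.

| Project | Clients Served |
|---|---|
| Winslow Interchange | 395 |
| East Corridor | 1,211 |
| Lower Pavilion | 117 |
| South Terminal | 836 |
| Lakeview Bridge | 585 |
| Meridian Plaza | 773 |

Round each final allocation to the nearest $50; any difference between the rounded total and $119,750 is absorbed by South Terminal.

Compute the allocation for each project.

Total clients served = 3,917.
Pro-rata amounts: Winslow Interchange 395/3,917 × $119,750 = 12,075.89; East Corridor 1,211/3,917 × $119,750 = 37,022.53; Lower Pavilion 117/3,917 × $119,750 = 3,576.91; South Terminal 836/3,917 × $119,750 = 25,558.08; Lakeview Bridge 585/3,917 × $119,750 = 17,884.54; Meridian Plaza 773/3,917 × $119,750 = 23,632.05.
At nearest $50: Winslow Interchange $12,100; East Corridor $37,000; Lower Pavilion $3,600; South Terminal $25,550; Lakeview Bridge $17,900; Meridian Plaza $23,650. Sum = $119,800.
Difference $119,750 − $119,800 = −$50 applied to South Terminal: South Terminal becomes $25,500.

Winslow Interchange: $12,100 · East Corridor: $37,000 · Lower Pavilion: $3,600 · South Terminal: $25,500 · Lakeview Bridge: $17,900 · Meridian Plaza: $23,650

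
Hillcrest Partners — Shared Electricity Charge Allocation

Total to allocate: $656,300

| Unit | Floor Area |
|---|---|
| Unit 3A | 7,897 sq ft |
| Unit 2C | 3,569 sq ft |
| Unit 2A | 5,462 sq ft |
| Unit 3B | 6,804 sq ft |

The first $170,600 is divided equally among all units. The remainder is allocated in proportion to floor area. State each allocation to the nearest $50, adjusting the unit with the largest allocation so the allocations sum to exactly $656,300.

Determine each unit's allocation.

Unit 3A: $204,250; Unit 2C: $115,700; Unit 2A: $154,450; Unit 3B: $181,900

Equal tier: $170,600 ÷ 4 = $42,650 apiece.
Remainder $485,700 by floor area (total 23,732): Unit 3A 161,620.30 → $161,600; Unit 2C 73,043.29 → $73,050; Unit 2A 111,785.50 → $111,800; Unit 3B 139,250.92 → $139,250.
Totals: Unit 3A $42,650 + $161,600 = $204,250; Unit 2C $42,650 + $73,050 = $115,700; Unit 2A $42,650 + $111,800 = $154,450; Unit 3B $42,650 + $139,250 = $181,900.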